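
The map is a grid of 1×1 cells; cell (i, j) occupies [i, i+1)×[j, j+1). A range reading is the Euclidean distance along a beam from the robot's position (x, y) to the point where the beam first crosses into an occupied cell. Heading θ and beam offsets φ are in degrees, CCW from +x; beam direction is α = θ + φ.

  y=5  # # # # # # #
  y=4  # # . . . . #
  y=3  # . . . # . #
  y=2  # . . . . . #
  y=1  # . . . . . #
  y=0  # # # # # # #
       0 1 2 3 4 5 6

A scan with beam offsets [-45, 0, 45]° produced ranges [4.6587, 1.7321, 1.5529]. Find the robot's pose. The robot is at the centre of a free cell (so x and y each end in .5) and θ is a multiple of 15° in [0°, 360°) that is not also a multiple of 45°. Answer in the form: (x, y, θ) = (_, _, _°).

(x, y, θ) = (5.5, 2.5, 240°)

Enumerate (i+0.5, j+0.5, θ) over the 18 free cells and 16 admissible headings. For each, cast all 3 beams and compare to the given ranges.
  (5.5, 3.5, 30°): beam 1 = 0.5176 ≠ 4.6587 ✗
  (4.5, 4.5, 345°): beam 1 = 0.5774 ≠ 4.6587 ✗
  (2.5, 4.5, 15°): beam 1 = 1.7321 ≠ 4.6587 ✗
  (4.5, 4.5, 165°): beam 1 = 0.5774 ≠ 4.6587 ✗
  …
  (5.5, 2.5, 240°): r_1=4.6587, r_2=1.7321, r_3=1.5529 — all match ✓
No second candidate reproduces the full scan.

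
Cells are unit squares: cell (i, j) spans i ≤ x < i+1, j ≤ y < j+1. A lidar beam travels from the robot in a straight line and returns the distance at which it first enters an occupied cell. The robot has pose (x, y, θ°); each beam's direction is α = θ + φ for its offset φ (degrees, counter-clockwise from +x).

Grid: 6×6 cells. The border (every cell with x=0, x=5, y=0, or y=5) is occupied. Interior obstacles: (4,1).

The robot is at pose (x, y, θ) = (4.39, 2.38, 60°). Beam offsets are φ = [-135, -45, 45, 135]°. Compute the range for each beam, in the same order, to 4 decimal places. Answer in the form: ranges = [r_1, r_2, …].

ranges = [0.3934, 0.6315, 2.7124, 3.5096]

beam 1: φ=-135°, α=285°
  direction (0.2588, -0.9659); cell (4,2); t to first gridline: x 2.3569, y 0.3934 (then +3.8637 / +1.0353)
    (4,1) via y @ 0.3934  # hit
  → r_1 = 0.3934
beam 2: φ=-45°, α=15°
  direction (0.9659, 0.2588); cell (4,2); t to first gridline: x 0.6315, y 2.3955 (then +1.0353 / +3.8637)
    (5,2) via x @ 0.6315  # hit
  → r_2 = 0.6315
beam 3: φ=45°, α=105°
  direction (-0.2588, 0.9659); cell (4,2); t to first gridline: x 1.5068, y 0.6419 (then +3.8637 / +1.0353)
    (4,3) via y @ 0.6419
    (3,3) via x @ 1.5068
    (3,4) via y @ 1.6771
    (3,5) via y @ 2.7124  # hit
  → r_3 = 2.7124
beam 4: φ=135°, α=195°
  direction (-0.9659, -0.2588); cell (4,2); t to first gridline: x 0.4038, y 1.4682 (then +1.0353 / +3.8637)
    (3,2) via x @ 0.4038
    (2,2) via x @ 1.4390
    (2,1) via y @ 1.4682
    (1,1) via x @ 2.4743
    (0,1) via x @ 3.5096  # hit
  → r_4 = 3.5096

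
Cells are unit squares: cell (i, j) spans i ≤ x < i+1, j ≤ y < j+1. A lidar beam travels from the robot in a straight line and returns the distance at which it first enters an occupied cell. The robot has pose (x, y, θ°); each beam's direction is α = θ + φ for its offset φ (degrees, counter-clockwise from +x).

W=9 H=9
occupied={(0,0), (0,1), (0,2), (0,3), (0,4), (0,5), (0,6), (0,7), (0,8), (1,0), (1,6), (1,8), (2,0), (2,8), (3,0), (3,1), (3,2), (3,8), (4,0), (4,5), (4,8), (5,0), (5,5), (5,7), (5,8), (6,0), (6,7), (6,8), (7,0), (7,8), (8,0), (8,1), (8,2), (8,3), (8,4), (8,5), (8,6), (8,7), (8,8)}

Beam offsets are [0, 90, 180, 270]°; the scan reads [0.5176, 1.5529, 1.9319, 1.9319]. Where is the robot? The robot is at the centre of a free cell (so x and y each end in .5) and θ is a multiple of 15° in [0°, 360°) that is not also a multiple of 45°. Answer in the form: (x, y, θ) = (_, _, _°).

The pose lattice has 42·16 = 672 candidates. Test each by forward raycasting.
  (4.5, 6.5, 285°): beam 2 = 1.9319 ≠ 1.5529 ✗
  (5.5, 3.5, 345°): beam 1 = 2.5882 ≠ 0.5176 ✗
  (2.5, 2.5, 255°): beam 1 = 1.5529 ≠ 0.5176 ✗
  …
  (7.5, 6.5, 15°): r_1=0.5176, r_2=1.5529, r_3=1.9319, r_4=1.9319 — all match ✓
No second candidate reproduces the full scan.

(x, y, θ) = (7.5, 6.5, 15°)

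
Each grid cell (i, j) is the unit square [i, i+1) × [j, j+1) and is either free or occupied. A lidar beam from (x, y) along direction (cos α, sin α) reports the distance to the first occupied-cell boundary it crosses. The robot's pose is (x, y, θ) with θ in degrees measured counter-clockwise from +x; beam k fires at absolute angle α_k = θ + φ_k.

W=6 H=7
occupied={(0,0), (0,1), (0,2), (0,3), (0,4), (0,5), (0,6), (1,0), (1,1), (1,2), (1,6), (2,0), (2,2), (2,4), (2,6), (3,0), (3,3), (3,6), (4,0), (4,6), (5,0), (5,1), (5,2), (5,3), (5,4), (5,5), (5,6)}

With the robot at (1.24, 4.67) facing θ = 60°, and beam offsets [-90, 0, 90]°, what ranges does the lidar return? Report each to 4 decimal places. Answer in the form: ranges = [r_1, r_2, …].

beam 1: φ=-90°, α=330°
  direction (0.8660, -0.5000); cell (1,4); t to first gridline: x 0.8776, y 1.3400 (then +1.1547 / +2.0000)
    (2,4) via x @ 0.8776  # hit
  → r_1 = 0.8776
beam 2: φ=0°, α=60°
  direction (0.5000, 0.8660); cell (1,4); t to first gridline: x 1.5200, y 0.3811 (then +2.0000 / +1.1547)
    (1,5) via y @ 0.3811
    (2,5) via x @ 1.5200
    (2,6) via y @ 1.5358  # hit
  → r_2 = 1.5358
beam 3: φ=90°, α=150°
  direction (-0.8660, 0.5000); cell (1,4); t to first gridline: x 0.2771, y 0.6600 (then +1.1547 / +2.0000)
    (0,4) via x @ 0.2771  # hit
  → r_3 = 0.2771

ranges = [0.8776, 1.5358, 0.2771]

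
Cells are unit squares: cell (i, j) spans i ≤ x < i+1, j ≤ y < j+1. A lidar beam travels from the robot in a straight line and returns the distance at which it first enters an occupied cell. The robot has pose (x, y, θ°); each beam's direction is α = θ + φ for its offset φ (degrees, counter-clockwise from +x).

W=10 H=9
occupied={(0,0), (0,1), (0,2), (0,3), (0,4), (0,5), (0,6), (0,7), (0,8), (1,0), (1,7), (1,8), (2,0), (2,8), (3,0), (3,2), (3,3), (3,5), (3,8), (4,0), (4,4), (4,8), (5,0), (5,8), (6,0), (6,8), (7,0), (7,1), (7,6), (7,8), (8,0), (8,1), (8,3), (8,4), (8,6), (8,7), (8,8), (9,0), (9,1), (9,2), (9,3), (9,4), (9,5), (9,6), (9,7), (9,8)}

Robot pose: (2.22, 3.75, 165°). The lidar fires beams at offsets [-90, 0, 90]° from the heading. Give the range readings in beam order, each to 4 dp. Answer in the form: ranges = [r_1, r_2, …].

ranges = [4.3999, 1.2630, 2.8470]

beam 1: φ=-90°, α=75°
  cosα=0.2588 sinα=0.9659 | (2,3) | tMaxX 3.0137 tMaxY 0.2588 | tΔX 3.8637 tΔY 1.0353
    t=0.2588 [y] (2,4)
    t=1.2941 [y] (2,5)
    t=2.3294 [y] (2,6)
    t=3.0137 [x] (3,6)
    t=3.3646 [y] (3,7)
    t=4.3999 [y] (3,8) — stop
  → r_1 = 4.3999
beam 2: φ=0°, α=165°
  cosα=-0.9659 sinα=0.2588 | (2,3) | tMaxX 0.2278 tMaxY 0.9659 | tΔX 1.0353 tΔY 3.8637
    t=0.2278 [x] (1,3)
    t=0.9659 [y] (1,4)
    t=1.2630 [x] (0,4) — stop
  → r_2 = 1.2630
beam 3: φ=90°, α=255°
  cosα=-0.2588 sinα=-0.9659 | (2,3) | tMaxX 0.8500 tMaxY 0.7765 | tΔX 3.8637 tΔY 1.0353
    t=0.7765 [y] (2,2)
    t=0.8500 [x] (1,2)
    t=1.8117 [y] (1,1)
    t=2.8470 [y] (1,0) — stop
  → r_3 = 2.8470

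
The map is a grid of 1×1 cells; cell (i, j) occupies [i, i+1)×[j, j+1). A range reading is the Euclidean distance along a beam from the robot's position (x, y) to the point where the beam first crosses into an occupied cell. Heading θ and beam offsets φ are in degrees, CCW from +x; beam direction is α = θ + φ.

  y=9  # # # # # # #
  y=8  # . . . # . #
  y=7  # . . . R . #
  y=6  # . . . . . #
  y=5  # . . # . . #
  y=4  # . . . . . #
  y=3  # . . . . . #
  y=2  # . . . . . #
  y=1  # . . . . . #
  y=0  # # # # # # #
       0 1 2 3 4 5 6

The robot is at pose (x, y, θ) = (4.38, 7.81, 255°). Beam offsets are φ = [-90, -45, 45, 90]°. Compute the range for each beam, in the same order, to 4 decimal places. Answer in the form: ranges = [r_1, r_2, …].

beam 1: φ=-90°, α=165°
  dir = (cos 165°, sin 165°) = (-0.9659, 0.2588); from cell (4,7)
  next x-line at t=0.3934, next y-line at t=0.7341; Δt_x=1.0353, Δt_y=3.8637
    x: enter (3,7) at t=0.3934
    y: enter (3,8) at t=0.7341
    x: enter (2,8) at t=1.4287
    x: enter (1,8) at t=2.4640
    x: enter (0,8) at t=3.4992 ← occupied
  → r_1 = 3.4992
beam 2: φ=-45°, α=210°
  dir = (cos 210°, sin 210°) = (-0.8660, -0.5000); from cell (4,7)
  next x-line at t=0.4388, next y-line at t=1.6200; Δt_x=1.1547, Δt_y=2.0000
    x: enter (3,7) at t=0.4388
    x: enter (2,7) at t=1.5935
    y: enter (2,6) at t=1.6200
    x: enter (1,6) at t=2.7482
    y: enter (1,5) at t=3.6200
    x: enter (0,5) at t=3.9029 ← occupied
  → r_2 = 3.9029
beam 3: φ=45°, α=300°
  dir = (cos 300°, sin 300°) = (0.5000, -0.8660); from cell (4,7)
  next x-line at t=1.2400, next y-line at t=0.9353; Δt_x=2.0000, Δt_y=1.1547
    y: enter (4,6) at t=0.9353
    x: enter (5,6) at t=1.2400
    y: enter (5,5) at t=2.0900
    x: enter (6,5) at t=3.2400 ← occupied
  → r_3 = 3.2400
beam 4: φ=90°, α=345°
  dir = (cos 345°, sin 345°) = (0.9659, -0.2588); from cell (4,7)
  next x-line at t=0.6419, next y-line at t=3.1296; Δt_x=1.0353, Δt_y=3.8637
    x: enter (5,7) at t=0.6419
    x: enter (6,7) at t=1.6771 ← occupied
  → r_4 = 1.6771

ranges = [3.4992, 3.9029, 3.2400, 1.6771]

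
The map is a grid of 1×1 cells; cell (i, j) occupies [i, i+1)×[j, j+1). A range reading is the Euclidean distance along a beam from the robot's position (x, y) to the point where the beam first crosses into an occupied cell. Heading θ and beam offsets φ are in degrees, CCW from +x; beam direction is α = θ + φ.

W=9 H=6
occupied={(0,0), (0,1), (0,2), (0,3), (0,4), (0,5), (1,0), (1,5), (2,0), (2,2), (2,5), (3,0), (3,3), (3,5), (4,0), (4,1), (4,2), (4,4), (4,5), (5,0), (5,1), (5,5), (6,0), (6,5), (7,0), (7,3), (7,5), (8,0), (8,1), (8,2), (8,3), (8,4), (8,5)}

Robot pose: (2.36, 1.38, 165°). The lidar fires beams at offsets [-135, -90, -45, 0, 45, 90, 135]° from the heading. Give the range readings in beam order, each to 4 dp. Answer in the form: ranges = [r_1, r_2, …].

ranges = [1.8937, 0.6419, 0.7159, 1.4080, 0.7600, 0.3934, 0.4388]

beam 1: φ=-135°, α=30°
  dir = (cos 30°, sin 30°) = (0.8660, 0.5000); from cell (2,1)
  next x-line at t=0.7390, next y-line at t=1.2400; Δt_x=1.1547, Δt_y=2.0000
    x: enter (3,1) at t=0.7390
    y: enter (3,2) at t=1.2400
    x: enter (4,2) at t=1.8937 ← occupied
  → r_1 = 1.8937
beam 2: φ=-90°, α=75°
  dir = (cos 75°, sin 75°) = (0.2588, 0.9659); from cell (2,1)
  next x-line at t=2.4728, next y-line at t=0.6419; Δt_x=3.8637, Δt_y=1.0353
    y: enter (2,2) at t=0.6419 ← occupied
  → r_2 = 0.6419
beam 3: φ=-45°, α=120°
  dir = (cos 120°, sin 120°) = (-0.5000, 0.8660); from cell (2,1)
  next x-line at t=0.7200, next y-line at t=0.7159; Δt_x=2.0000, Δt_y=1.1547
    y: enter (2,2) at t=0.7159 ← occupied
  → r_3 = 0.7159
beam 4: φ=0°, α=165°
  dir = (cos 165°, sin 165°) = (-0.9659, 0.2588); from cell (2,1)
  next x-line at t=0.3727, next y-line at t=2.3955; Δt_x=1.0353, Δt_y=3.8637
    x: enter (1,1) at t=0.3727
    x: enter (0,1) at t=1.4080 ← occupied
  → r_4 = 1.4080
beam 5: φ=45°, α=210°
  dir = (cos 210°, sin 210°) = (-0.8660, -0.5000); from cell (2,1)
  next x-line at t=0.4157, next y-line at t=0.7600; Δt_x=1.1547, Δt_y=2.0000
    x: enter (1,1) at t=0.4157
    y: enter (1,0) at t=0.7600 ← occupied
  → r_5 = 0.7600
beam 6: φ=90°, α=255°
  dir = (cos 255°, sin 255°) = (-0.2588, -0.9659); from cell (2,1)
  next x-line at t=1.3909, next y-line at t=0.3934; Δt_x=3.8637, Δt_y=1.0353
    y: enter (2,0) at t=0.3934 ← occupied
  → r_6 = 0.3934
beam 7: φ=135°, α=300°
  dir = (cos 300°, sin 300°) = (0.5000, -0.8660); from cell (2,1)
  next x-line at t=1.2800, next y-line at t=0.4388; Δt_x=2.0000, Δt_y=1.1547
    y: enter (2,0) at t=0.4388 ← occupied
  → r_7 = 0.4388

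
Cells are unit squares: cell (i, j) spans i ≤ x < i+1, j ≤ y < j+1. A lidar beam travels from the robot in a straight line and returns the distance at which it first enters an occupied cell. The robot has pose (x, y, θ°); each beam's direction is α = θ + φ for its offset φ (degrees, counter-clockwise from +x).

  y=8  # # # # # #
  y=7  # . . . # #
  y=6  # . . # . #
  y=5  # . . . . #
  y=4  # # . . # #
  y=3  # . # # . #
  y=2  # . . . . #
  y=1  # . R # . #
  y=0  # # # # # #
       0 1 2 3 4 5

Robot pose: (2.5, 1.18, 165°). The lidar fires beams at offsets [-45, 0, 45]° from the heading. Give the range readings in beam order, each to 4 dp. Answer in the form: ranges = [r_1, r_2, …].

ranges = [3.0000, 1.5529, 0.3600]

beam 1: φ=-45°, α=120°
  dir = (cos 120°, sin 120°) = (-0.5000, 0.8660); from cell (2,1)
  next x-line at t=1.0000, next y-line at t=0.9469; Δt_x=2.0000, Δt_y=1.1547
    y: enter (2,2) at t=0.9469
    x: enter (1,2) at t=1.0000
    y: enter (1,3) at t=2.1016
    x: enter (0,3) at t=3.0000 ← occupied
  → r_1 = 3.0000
beam 2: φ=0°, α=165°
  dir = (cos 165°, sin 165°) = (-0.9659, 0.2588); from cell (2,1)
  next x-line at t=0.5176, next y-line at t=3.1682; Δt_x=1.0353, Δt_y=3.8637
    x: enter (1,1) at t=0.5176
    x: enter (0,1) at t=1.5529 ← occupied
  → r_2 = 1.5529
beam 3: φ=45°, α=210°
  dir = (cos 210°, sin 210°) = (-0.8660, -0.5000); from cell (2,1)
  next x-line at t=0.5774, next y-line at t=0.3600; Δt_x=1.1547, Δt_y=2.0000
    y: enter (2,0) at t=0.3600 ← occupied
  → r_3 = 0.3600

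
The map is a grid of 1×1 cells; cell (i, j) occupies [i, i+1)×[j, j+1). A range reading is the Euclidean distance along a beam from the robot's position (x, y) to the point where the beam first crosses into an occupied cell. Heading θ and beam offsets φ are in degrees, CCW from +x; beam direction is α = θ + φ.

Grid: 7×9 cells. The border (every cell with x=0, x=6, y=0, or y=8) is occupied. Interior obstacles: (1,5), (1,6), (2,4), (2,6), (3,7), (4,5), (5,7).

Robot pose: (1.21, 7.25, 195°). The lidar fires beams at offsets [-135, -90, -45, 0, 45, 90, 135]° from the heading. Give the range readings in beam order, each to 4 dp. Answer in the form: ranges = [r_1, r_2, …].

ranges = [0.8660, 0.7765, 0.2425, 0.2174, 0.2887, 0.2588, 0.5000]

beam 1: φ=-135°, α=60°
  d=(0.5000,0.8660)  start (1,7)  tX=1.5800 tY=0.8660  stride 1/|dx|=2.0000 1/|dy|=1.1547
    cross y-line → (1,8), t=0.8660 (wall)
  → r_1 = 0.8660
beam 2: φ=-90°, α=105°
  d=(-0.2588,0.9659)  start (1,7)  tX=0.8114 tY=0.7765  stride 1/|dx|=3.8637 1/|dy|=1.0353
    cross y-line → (1,8), t=0.7765 (wall)
  → r_2 = 0.7765
beam 3: φ=-45°, α=150°
  d=(-0.8660,0.5000)  start (1,7)  tX=0.2425 tY=1.5000  stride 1/|dx|=1.1547 1/|dy|=2.0000
    cross x-line → (0,7), t=0.2425 (wall)
  → r_3 = 0.2425
beam 4: φ=0°, α=195°
  d=(-0.9659,-0.2588)  start (1,7)  tX=0.2174 tY=0.9659  stride 1/|dx|=1.0353 1/|dy|=3.8637
    cross x-line → (0,7), t=0.2174 (wall)
  → r_4 = 0.2174
beam 5: φ=45°, α=240°
  d=(-0.5000,-0.8660)  start (1,7)  tX=0.4200 tY=0.2887  stride 1/|dx|=2.0000 1/|dy|=1.1547
    cross y-line → (1,6), t=0.2887 (wall)
  → r_5 = 0.2887
beam 6: φ=90°, α=285°
  d=(0.2588,-0.9659)  start (1,7)  tX=3.0523 tY=0.2588  stride 1/|dx|=3.8637 1/|dy|=1.0353
    cross y-line → (1,6), t=0.2588 (wall)
  → r_6 = 0.2588
beam 7: φ=135°, α=330°
  d=(0.8660,-0.5000)  start (1,7)  tX=0.9122 tY=0.5000  stride 1/|dx|=1.1547 1/|dy|=2.0000
    cross y-line → (1,6), t=0.5000 (wall)
  → r_7 = 0.5000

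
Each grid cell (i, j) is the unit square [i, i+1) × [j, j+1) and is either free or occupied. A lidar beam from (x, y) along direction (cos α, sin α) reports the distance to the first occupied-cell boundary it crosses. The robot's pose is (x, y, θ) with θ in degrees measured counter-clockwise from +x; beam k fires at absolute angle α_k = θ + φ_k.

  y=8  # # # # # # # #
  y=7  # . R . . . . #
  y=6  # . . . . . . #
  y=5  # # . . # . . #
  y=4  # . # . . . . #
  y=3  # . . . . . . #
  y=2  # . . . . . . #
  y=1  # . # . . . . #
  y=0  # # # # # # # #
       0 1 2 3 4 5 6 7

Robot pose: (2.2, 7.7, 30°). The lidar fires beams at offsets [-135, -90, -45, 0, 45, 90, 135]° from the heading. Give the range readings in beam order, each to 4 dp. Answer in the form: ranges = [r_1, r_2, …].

beam 1: φ=-135°, α=255°
  d=(-0.2588,-0.9659)  start (2,7)  tX=0.7727 tY=0.7247  stride 1/|dx|=3.8637 1/|dy|=1.0353
    cross y-line → (2,6), t=0.7247
    cross x-line → (1,6), t=0.7727
    cross y-line → (1,5), t=1.7600 (wall)
  → r_1 = 1.7600
beam 2: φ=-90°, α=300°
  d=(0.5000,-0.8660)  start (2,7)  tX=1.6000 tY=0.8083  stride 1/|dx|=2.0000 1/|dy|=1.1547
    cross y-line → (2,6), t=0.8083
    cross x-line → (3,6), t=1.6000
    cross y-line → (3,5), t=1.9630
    cross y-line → (3,4), t=3.1177
    cross x-line → (4,4), t=3.6000
    cross y-line → (4,3), t=4.2724
    cross y-line → (4,2), t=5.4271
    cross x-line → (5,2), t=5.6000
    cross y-line → (5,1), t=6.5818
    cross x-line → (6,1), t=7.6000
    cross y-line → (6,0), t=7.7365 (wall)
  → r_2 = 7.7365
beam 3: φ=-45°, α=345°
  d=(0.9659,-0.2588)  start (2,7)  tX=0.8282 tY=2.7046  stride 1/|dx|=1.0353 1/|dy|=3.8637
    cross x-line → (3,7), t=0.8282
    cross x-line → (4,7), t=1.8635
    cross y-line → (4,6), t=2.7046
    cross x-line → (5,6), t=2.8988
    cross x-line → (6,6), t=3.9340
    cross x-line → (7,6), t=4.9693 (wall)
  → r_3 = 4.9693
beam 4: φ=0°, α=30°
  d=(0.8660,0.5000)  start (2,7)  tX=0.9238 tY=0.6000  stride 1/|dx|=1.1547 1/|dy|=2.0000
    cross y-line → (2,8), t=0.6000 (wall)
  → r_4 = 0.6000
beam 5: φ=45°, α=75°
  d=(0.2588,0.9659)  start (2,7)  tX=3.0910 tY=0.3106  stride 1/|dx|=3.8637 1/|dy|=1.0353
    cross y-line → (2,8), t=0.3106 (wall)
  → r_5 = 0.3106
beam 6: φ=90°, α=120°
  d=(-0.5000,0.8660)  start (2,7)  tX=0.4000 tY=0.3464  stride 1/|dx|=2.0000 1/|dy|=1.1547
    cross y-line → (2,8), t=0.3464 (wall)
  → r_6 = 0.3464
beam 7: φ=135°, α=165°
  d=(-0.9659,0.2588)  start (2,7)  tX=0.2071 tY=1.1591  stride 1/|dx|=1.0353 1/|dy|=3.8637
    cross x-line → (1,7), t=0.2071
    cross y-line → (1,8), t=1.1591 (wall)
  → r_7 = 1.1591

ranges = [1.7600, 7.7365, 4.9693, 0.6000, 0.3106, 0.3464, 1.1591]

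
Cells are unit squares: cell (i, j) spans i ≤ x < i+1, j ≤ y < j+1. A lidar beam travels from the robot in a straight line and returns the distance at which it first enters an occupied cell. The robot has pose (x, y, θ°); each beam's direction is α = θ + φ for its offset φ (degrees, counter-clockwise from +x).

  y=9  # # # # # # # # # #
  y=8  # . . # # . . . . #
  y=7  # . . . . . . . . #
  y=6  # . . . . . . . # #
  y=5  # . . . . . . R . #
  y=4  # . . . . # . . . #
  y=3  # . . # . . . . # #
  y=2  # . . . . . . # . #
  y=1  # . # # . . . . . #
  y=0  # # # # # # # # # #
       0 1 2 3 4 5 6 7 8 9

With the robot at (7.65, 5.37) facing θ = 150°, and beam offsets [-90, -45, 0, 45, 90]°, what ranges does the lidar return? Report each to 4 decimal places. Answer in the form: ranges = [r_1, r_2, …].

ranges = [0.7275, 3.7581, 5.2600, 1.7082, 5.0460]

beam 1: φ=-90°, α=60°
  direction (0.5000, 0.8660); cell (7,5); t to first gridline: x 0.7000, y 0.7275 (then +2.0000 / +1.1547)
    (8,5) via x @ 0.7000
    (8,6) via y @ 0.7275  # hit
  → r_1 = 0.7275
beam 2: φ=-45°, α=105°
  direction (-0.2588, 0.9659); cell (7,5); t to first gridline: x 2.5114, y 0.6522 (then +3.8637 / +1.0353)
    (7,6) via y @ 0.6522
    (7,7) via y @ 1.6875
    (6,7) via x @ 2.5114
    (6,8) via y @ 2.7228
    (6,9) via y @ 3.7581  # hit
  → r_2 = 3.7581
beam 3: φ=0°, α=150°
  direction (-0.8660, 0.5000); cell (7,5); t to first gridline: x 0.7506, y 1.2600 (then +1.1547 / +2.0000)
    (6,5) via x @ 0.7506
    (6,6) via y @ 1.2600
    (5,6) via x @ 1.9053
    (4,6) via x @ 3.0600
    (4,7) via y @ 3.2600
    (3,7) via x @ 4.2147
    (3,8) via y @ 5.2600  # hit
  → r_3 = 5.2600
beam 4: φ=45°, α=195°
  direction (-0.9659, -0.2588); cell (7,5); t to first gridline: x 0.6729, y 1.4296 (then +1.0353 / +3.8637)
    (6,5) via x @ 0.6729
    (6,4) via y @ 1.4296
    (5,4) via x @ 1.7082  # hit
  → r_4 = 1.7082
beam 5: φ=90°, α=240°
  direction (-0.5000, -0.8660); cell (7,5); t to first gridline: x 1.3000, y 0.4272 (then +2.0000 / +1.1547)
    (7,4) via y @ 0.4272
    (6,4) via x @ 1.3000
    (6,3) via y @ 1.5819
    (6,2) via y @ 2.7366
    (5,2) via x @ 3.3000
    (5,1) via y @ 3.8913
    (5,0) via y @ 5.0460  # hit
  → r_5 = 5.0460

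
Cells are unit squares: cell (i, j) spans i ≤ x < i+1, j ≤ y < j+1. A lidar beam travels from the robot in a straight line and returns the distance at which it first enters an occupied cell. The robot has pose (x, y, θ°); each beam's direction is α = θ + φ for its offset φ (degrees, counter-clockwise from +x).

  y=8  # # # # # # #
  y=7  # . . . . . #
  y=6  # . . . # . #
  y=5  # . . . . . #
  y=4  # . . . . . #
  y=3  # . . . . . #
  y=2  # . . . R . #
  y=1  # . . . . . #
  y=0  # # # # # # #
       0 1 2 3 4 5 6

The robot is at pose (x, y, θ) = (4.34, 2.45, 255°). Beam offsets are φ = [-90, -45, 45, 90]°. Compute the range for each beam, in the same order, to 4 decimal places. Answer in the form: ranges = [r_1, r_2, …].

ranges = [3.4578, 2.9000, 1.6743, 1.7186]

beam 1: φ=-90°, α=165°
  direction (-0.9659, 0.2588); cell (4,2); t to first gridline: x 0.3520, y 2.1250 (then +1.0353 / +3.8637)
    (3,2) via x @ 0.3520
    (2,2) via x @ 1.3873
    (2,3) via y @ 2.1250
    (1,3) via x @ 2.4225
    (0,3) via x @ 3.4578  # hit
  → r_1 = 3.4578
beam 2: φ=-45°, α=210°
  direction (-0.8660, -0.5000); cell (4,2); t to first gridline: x 0.3926, y 0.9000 (then +1.1547 / +2.0000)
    (3,2) via x @ 0.3926
    (3,1) via y @ 0.9000
    (2,1) via x @ 1.5473
    (1,1) via x @ 2.7020
    (1,0) via y @ 2.9000  # hit
  → r_2 = 2.9000
beam 3: φ=45°, α=300°
  direction (0.5000, -0.8660); cell (4,2); t to first gridline: x 1.3200, y 0.5196 (then +2.0000 / +1.1547)
    (4,1) via y @ 0.5196
    (5,1) via x @ 1.3200
    (5,0) via y @ 1.6743  # hit
  → r_3 = 1.6743
beam 4: φ=90°, α=345°
  direction (0.9659, -0.2588); cell (4,2); t to first gridline: x 0.6833, y 1.7387 (then +1.0353 / +3.8637)
    (5,2) via x @ 0.6833
    (6,2) via x @ 1.7186  # hit
  → r_4 = 1.7186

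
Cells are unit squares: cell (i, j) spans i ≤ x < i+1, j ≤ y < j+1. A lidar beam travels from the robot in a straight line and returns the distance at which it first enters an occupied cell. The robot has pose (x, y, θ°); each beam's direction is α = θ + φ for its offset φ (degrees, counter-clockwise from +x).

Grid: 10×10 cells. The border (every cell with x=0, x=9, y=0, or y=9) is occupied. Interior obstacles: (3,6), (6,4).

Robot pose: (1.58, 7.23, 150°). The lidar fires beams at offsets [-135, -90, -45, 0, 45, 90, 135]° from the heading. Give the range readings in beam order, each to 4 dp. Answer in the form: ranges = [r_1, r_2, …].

ranges = [6.8388, 2.0438, 1.8324, 0.6697, 0.6005, 1.1600, 6.4498]

beam 1: φ=-135°, α=15°
  d=(0.9659,0.2588)  start (1,7)  tX=0.4348 tY=2.9751  stride 1/|dx|=1.0353 1/|dy|=3.8637
    cross x-line → (2,7), t=0.4348
    cross x-line → (3,7), t=1.4701
    cross x-line → (4,7), t=2.5054
    cross y-line → (4,8), t=2.9751
    cross x-line → (5,8), t=3.5406
    cross x-line → (6,8), t=4.5759
    cross x-line → (7,8), t=5.6112
    cross x-line → (8,8), t=6.6465
    cross y-line → (8,9), t=6.8388 (wall)
  → r_1 = 6.8388
beam 2: φ=-90°, α=60°
  d=(0.5000,0.8660)  start (1,7)  tX=0.8400 tY=0.8891  stride 1/|dx|=2.0000 1/|dy|=1.1547
    cross x-line → (2,7), t=0.8400
    cross y-line → (2,8), t=0.8891
    cross y-line → (2,9), t=2.0438 (wall)
  → r_2 = 2.0438
beam 3: φ=-45°, α=105°
  d=(-0.2588,0.9659)  start (1,7)  tX=2.2409 tY=0.7972  stride 1/|dx|=3.8637 1/|dy|=1.0353
    cross y-line → (1,8), t=0.7972
    cross y-line → (1,9), t=1.8324 (wall)
  → r_3 = 1.8324
beam 4: φ=0°, α=150°
  d=(-0.8660,0.5000)  start (1,7)  tX=0.6697 tY=1.5400  stride 1/|dx|=1.1547 1/|dy|=2.0000
    cross x-line → (0,7), t=0.6697 (wall)
  → r_4 = 0.6697
beam 5: φ=45°, α=195°
  d=(-0.9659,-0.2588)  start (1,7)  tX=0.6005 tY=0.8887  stride 1/|dx|=1.0353 1/|dy|=3.8637
    cross x-line → (0,7), t=0.6005 (wall)
  → r_5 = 0.6005
beam 6: φ=90°, α=240°
  d=(-0.5000,-0.8660)  start (1,7)  tX=1.1600 tY=0.2656  stride 1/|dx|=2.0000 1/|dy|=1.1547
    cross y-line → (1,6), t=0.2656
    cross x-line → (0,6), t=1.1600 (wall)
  → r_6 = 1.1600
beam 7: φ=135°, α=285°
  d=(0.2588,-0.9659)  start (1,7)  tX=1.6228 tY=0.2381  stride 1/|dx|=3.8637 1/|dy|=1.0353
    cross y-line → (1,6), t=0.2381
    cross y-line → (1,5), t=1.2734
    cross x-line → (2,5), t=1.6228
    cross y-line → (2,4), t=2.3087
    cross y-line → (2,3), t=3.3439
    cross y-line → (2,2), t=4.3792
    cross y-line → (2,1), t=5.4145
    cross x-line → (3,1), t=5.4865
    cross y-line → (3,0), t=6.4498 (wall)
  → r_7 = 6.4498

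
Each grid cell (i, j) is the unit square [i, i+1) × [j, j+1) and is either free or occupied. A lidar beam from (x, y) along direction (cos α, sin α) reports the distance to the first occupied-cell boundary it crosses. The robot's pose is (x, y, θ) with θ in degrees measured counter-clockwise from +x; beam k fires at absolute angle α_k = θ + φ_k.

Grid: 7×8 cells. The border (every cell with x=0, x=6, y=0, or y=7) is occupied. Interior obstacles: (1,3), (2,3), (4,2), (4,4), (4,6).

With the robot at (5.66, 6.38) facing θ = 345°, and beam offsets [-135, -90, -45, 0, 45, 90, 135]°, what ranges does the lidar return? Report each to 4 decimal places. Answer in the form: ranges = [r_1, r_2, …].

beam 1: φ=-135°, α=210°
  direction (-0.8660, -0.5000); cell (5,6); t to first gridline: x 0.7621, y 0.7600 (then +1.1547 / +2.0000)
    (5,5) via y @ 0.7600
    (4,5) via x @ 0.7621
    (3,5) via x @ 1.9168
    (3,4) via y @ 2.7600
    (2,4) via x @ 3.0715
    (1,4) via x @ 4.2262
    (1,3) via y @ 4.7600  # hit
  → r_1 = 4.7600
beam 2: φ=-90°, α=255°
  direction (-0.2588, -0.9659); cell (5,6); t to first gridline: x 2.5500, y 0.3934 (then +3.8637 / +1.0353)
    (5,5) via y @ 0.3934
    (5,4) via y @ 1.4287
    (5,3) via y @ 2.4640
    (4,3) via x @ 2.5500
    (4,2) via y @ 3.4992  # hit
  → r_2 = 3.4992
beam 3: φ=-45°, α=300°
  direction (0.5000, -0.8660); cell (5,6); t to first gridline: x 0.6800, y 0.4388 (then +2.0000 / +1.1547)
    (5,5) via y @ 0.4388
    (6,5) via x @ 0.6800  # hit
  → r_3 = 0.6800
beam 4: φ=0°, α=345°
  direction (0.9659, -0.2588); cell (5,6); t to first gridline: x 0.3520, y 1.4682 (then +1.0353 / +3.8637)
    (6,6) via x @ 0.3520  # hit
  → r_4 = 0.3520
beam 5: φ=45°, α=30°
  direction (0.8660, 0.5000); cell (5,6); t to first gridline: x 0.3926, y 1.2400 (then +1.1547 / +2.0000)
    (6,6) via x @ 0.3926  # hit
  → r_5 = 0.3926
beam 6: φ=90°, α=75°
  direction (0.2588, 0.9659); cell (5,6); t to first gridline: x 1.3137, y 0.6419 (then +3.8637 / +1.0353)
    (5,7) via y @ 0.6419  # hit
  → r_6 = 0.6419
beam 7: φ=135°, α=120°
  direction (-0.5000, 0.8660); cell (5,6); t to first gridline: x 1.3200, y 0.7159 (then +2.0000 / +1.1547)
    (5,7) via y @ 0.7159  # hit
  → r_7 = 0.7159

ranges = [4.7600, 3.4992, 0.6800, 0.3520, 0.3926, 0.6419, 0.7159]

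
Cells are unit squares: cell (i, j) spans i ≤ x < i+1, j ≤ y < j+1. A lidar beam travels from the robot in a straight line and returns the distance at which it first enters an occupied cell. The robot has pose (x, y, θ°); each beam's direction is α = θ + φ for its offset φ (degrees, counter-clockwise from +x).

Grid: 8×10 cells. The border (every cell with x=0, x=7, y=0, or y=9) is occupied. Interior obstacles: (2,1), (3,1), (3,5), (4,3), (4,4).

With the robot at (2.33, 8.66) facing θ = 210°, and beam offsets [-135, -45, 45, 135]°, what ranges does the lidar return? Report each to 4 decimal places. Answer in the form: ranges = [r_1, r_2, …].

beam 1: φ=-135°, α=75°
  d=(0.2588,0.9659)  start (2,8)  tX=2.5887 tY=0.3520  stride 1/|dx|=3.8637 1/|dy|=1.0353
    cross y-line → (2,9), t=0.3520 (wall)
  → r_1 = 0.3520
beam 2: φ=-45°, α=165°
  d=(-0.9659,0.2588)  start (2,8)  tX=0.3416 tY=1.3137  stride 1/|dx|=1.0353 1/|dy|=3.8637
    cross x-line → (1,8), t=0.3416
    cross y-line → (1,9), t=1.3137 (wall)
  → r_2 = 1.3137
beam 3: φ=45°, α=255°
  d=(-0.2588,-0.9659)  start (2,8)  tX=1.2750 tY=0.6833  stride 1/|dx|=3.8637 1/|dy|=1.0353
    cross y-line → (2,7), t=0.6833
    cross x-line → (1,7), t=1.2750
    cross y-line → (1,6), t=1.7186
    cross y-line → (1,5), t=2.7538
    cross y-line → (1,4), t=3.7891
    cross y-line → (1,3), t=4.8244
    cross x-line → (0,3), t=5.1387 (wall)
  → r_3 = 5.1387
beam 4: φ=135°, α=345°
  d=(0.9659,-0.2588)  start (2,8)  tX=0.6936 tY=2.5500  stride 1/|dx|=1.0353 1/|dy|=3.8637
    cross x-line → (3,8), t=0.6936
    cross x-line → (4,8), t=1.7289
    cross y-line → (4,7), t=2.5500
    cross x-line → (5,7), t=2.7642
    cross x-line → (6,7), t=3.7995
    cross x-line → (7,7), t=4.8347 (wall)
  → r_4 = 4.8347

ranges = [0.3520, 1.3137, 5.1387, 4.8347]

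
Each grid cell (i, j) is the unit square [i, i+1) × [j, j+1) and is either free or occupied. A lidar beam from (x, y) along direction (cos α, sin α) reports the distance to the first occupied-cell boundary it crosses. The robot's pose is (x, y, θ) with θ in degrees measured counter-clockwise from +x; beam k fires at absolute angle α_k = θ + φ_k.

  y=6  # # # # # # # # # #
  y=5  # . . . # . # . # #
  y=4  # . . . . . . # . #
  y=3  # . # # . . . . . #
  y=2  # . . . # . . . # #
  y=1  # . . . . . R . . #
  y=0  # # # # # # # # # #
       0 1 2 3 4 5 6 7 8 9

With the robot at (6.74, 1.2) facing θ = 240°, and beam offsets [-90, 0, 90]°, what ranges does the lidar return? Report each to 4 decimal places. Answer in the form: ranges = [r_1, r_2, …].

ranges = [2.0092, 0.2309, 0.4000]

beam 1: φ=-90°, α=150°
  cosα=-0.8660 sinα=0.5000 | (6,1) | tMaxX 0.8545 tMaxY 1.6000 | tΔX 1.1547 tΔY 2.0000
    t=0.8545 [x] (5,1)
    t=1.6000 [y] (5,2)
    t=2.0092 [x] (4,2) — stop
  → r_1 = 2.0092
beam 2: φ=0°, α=240°
  cosα=-0.5000 sinα=-0.8660 | (6,1) | tMaxX 1.4800 tMaxY 0.2309 | tΔX 2.0000 tΔY 1.1547
    t=0.2309 [y] (6,0) — stop
  → r_2 = 0.2309
beam 3: φ=90°, α=330°
  cosα=0.8660 sinα=-0.5000 | (6,1) | tMaxX 0.3002 tMaxY 0.4000 | tΔX 1.1547 tΔY 2.0000
    t=0.3002 [x] (7,1)
    t=0.4000 [y] (7,0) — stop
  → r_3 = 0.4000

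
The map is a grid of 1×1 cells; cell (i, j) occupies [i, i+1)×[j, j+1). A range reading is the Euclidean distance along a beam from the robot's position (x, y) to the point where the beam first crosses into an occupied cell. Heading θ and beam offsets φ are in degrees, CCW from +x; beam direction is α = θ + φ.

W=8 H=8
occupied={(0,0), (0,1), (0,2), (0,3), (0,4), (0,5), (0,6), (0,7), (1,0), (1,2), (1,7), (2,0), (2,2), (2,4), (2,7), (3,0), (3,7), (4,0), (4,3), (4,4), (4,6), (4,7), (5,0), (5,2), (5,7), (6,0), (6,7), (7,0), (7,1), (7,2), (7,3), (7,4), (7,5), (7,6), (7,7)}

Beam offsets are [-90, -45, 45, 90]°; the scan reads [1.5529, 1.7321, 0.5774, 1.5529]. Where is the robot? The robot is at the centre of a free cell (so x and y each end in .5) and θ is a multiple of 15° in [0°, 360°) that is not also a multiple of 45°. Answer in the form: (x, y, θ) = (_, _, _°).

(x, y, θ) = (2.5, 3.5, 75°)

The pose lattice has 29·16 = 464 candidates. Test each by forward raycasting.
  (4.5, 5.5, 255°): beam 1 = 3.6235 ≠ 1.5529 ✗
  (5.5, 6.5, 330°): beam 1 = 1.7321 ≠ 1.5529 ✗
  (3.5, 1.5, 150°): beam 1 = 1.7321 ≠ 1.5529 ✗
  …
  (2.5, 3.5, 75°): r_1=1.5529, r_2=1.7321, r_3=0.5774, r_4=1.5529 — all match ✓
Only this pose fits every beam.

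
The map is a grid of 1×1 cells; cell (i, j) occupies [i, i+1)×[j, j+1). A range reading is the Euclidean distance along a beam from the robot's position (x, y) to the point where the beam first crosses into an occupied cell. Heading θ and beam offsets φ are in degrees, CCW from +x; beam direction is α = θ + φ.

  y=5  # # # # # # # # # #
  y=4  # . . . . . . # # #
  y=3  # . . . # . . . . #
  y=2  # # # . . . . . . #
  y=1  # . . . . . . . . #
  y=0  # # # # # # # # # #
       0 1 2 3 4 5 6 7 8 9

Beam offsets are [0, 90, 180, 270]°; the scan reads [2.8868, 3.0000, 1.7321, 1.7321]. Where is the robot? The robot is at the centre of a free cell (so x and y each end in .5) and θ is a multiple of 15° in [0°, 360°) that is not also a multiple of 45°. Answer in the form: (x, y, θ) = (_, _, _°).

(x, y, θ) = (7.5, 2.5, 120°)

The pose lattice has 27·16 = 432 candidates. Test each by forward raycasting.
  (5.5, 1.5, 255°): beam 1 = 0.5176 ≠ 2.8868 ✗
  (2.5, 3.5, 195°): beam 1 = 1.5529 ≠ 2.8868 ✗
  (2.5, 4.5, 15°): beam 1 = 1.9319 ≠ 2.8868 ✗
  (6.5, 2.5, 75°): beam 1 = 1.9319 ≠ 2.8868 ✗
  …
  (7.5, 2.5, 120°): r_1=2.8868, r_2=3.0000, r_3=1.7321, r_4=1.7321 — all match ✓
Only this pose fits every beam.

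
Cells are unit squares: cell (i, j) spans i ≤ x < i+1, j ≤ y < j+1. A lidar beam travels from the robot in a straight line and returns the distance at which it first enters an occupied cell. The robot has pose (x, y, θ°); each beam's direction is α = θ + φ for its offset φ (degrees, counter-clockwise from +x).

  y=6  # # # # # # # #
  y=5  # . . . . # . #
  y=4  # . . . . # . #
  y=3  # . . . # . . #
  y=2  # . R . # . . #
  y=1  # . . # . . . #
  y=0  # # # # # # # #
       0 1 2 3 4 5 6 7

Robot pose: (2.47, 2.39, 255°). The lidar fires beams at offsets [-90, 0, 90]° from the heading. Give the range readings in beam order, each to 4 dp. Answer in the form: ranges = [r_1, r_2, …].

ranges = [1.5219, 1.4390, 1.5068]

beam 1: φ=-90°, α=165°
  cosα=-0.9659 sinα=0.2588 | (2,2) | tMaxX 0.4866 tMaxY 2.3569 | tΔX 1.0353 tΔY 3.8637
    t=0.4866 [x] (1,2)
    t=1.5219 [x] (0,2) — stop
  → r_1 = 1.5219
beam 2: φ=0°, α=255°
  cosα=-0.2588 sinα=-0.9659 | (2,2) | tMaxX 1.8159 tMaxY 0.4038 | tΔX 3.8637 tΔY 1.0353
    t=0.4038 [y] (2,1)
    t=1.4390 [y] (2,0) — stop
  → r_2 = 1.4390
beam 3: φ=90°, α=345°
  cosα=0.9659 sinα=-0.2588 | (2,2) | tMaxX 0.5487 tMaxY 1.5068 | tΔX 1.0353 tΔY 3.8637
    t=0.5487 [x] (3,2)
    t=1.5068 [y] (3,1) — stop
  → r_3 = 1.5068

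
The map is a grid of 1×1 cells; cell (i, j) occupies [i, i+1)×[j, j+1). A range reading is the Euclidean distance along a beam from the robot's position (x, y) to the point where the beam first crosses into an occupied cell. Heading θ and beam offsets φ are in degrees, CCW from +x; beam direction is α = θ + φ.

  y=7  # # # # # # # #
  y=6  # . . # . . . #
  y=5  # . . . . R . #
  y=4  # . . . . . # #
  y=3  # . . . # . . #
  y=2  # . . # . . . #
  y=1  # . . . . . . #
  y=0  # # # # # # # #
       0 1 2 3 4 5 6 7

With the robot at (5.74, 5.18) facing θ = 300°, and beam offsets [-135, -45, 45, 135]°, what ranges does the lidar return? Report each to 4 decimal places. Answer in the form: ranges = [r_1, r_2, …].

beam 1: φ=-135°, α=165°
  dir = (cos 165°, sin 165°) = (-0.9659, 0.2588); from cell (5,5)
  next x-line at t=0.7661, next y-line at t=3.1682; Δt_x=1.0353, Δt_y=3.8637
    x: enter (4,5) at t=0.7661
    x: enter (3,5) at t=1.8014
    x: enter (2,5) at t=2.8367
    y: enter (2,6) at t=3.1682
    x: enter (1,6) at t=3.8719
    x: enter (0,6) at t=4.9072 ← occupied
  → r_1 = 4.9072
beam 2: φ=-45°, α=255°
  dir = (cos 255°, sin 255°) = (-0.2588, -0.9659); from cell (5,5)
  next x-line at t=2.8591, next y-line at t=0.1863; Δt_x=3.8637, Δt_y=1.0353
    y: enter (5,4) at t=0.1863
    y: enter (5,3) at t=1.2216
    y: enter (5,2) at t=2.2569
    x: enter (4,2) at t=2.8591
    y: enter (4,1) at t=3.2922
    y: enter (4,0) at t=4.3275 ← occupied
  → r_2 = 4.3275
beam 3: φ=45°, α=345°
  dir = (cos 345°, sin 345°) = (0.9659, -0.2588); from cell (5,5)
  next x-line at t=0.2692, next y-line at t=0.6955; Δt_x=1.0353, Δt_y=3.8637
    x: enter (6,5) at t=0.2692
    y: enter (6,4) at t=0.6955 ← occupied
  → r_3 = 0.6955
beam 4: φ=135°, α=75°
  dir = (cos 75°, sin 75°) = (0.2588, 0.9659); from cell (5,5)
  next x-line at t=1.0046, next y-line at t=0.8489; Δt_x=3.8637, Δt_y=1.0353
    y: enter (5,6) at t=0.8489
    x: enter (6,6) at t=1.0046
    y: enter (6,7) at t=1.8842 ← occupied
  → r_4 = 1.8842

ranges = [4.9072, 4.3275, 0.6955, 1.8842]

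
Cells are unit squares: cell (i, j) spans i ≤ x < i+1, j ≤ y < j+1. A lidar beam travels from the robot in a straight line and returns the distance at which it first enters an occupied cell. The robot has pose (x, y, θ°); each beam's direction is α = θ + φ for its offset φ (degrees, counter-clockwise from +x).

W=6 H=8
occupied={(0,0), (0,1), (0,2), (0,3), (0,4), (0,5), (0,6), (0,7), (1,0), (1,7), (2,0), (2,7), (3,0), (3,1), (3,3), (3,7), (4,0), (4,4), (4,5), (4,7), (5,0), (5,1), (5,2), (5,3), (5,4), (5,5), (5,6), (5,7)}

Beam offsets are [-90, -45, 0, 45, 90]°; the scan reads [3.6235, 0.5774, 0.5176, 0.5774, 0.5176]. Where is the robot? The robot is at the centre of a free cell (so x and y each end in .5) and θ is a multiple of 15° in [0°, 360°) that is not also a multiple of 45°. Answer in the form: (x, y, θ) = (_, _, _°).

(x, y, θ) = (4.5, 6.5, 285°)

Candidates: 20 free-cell centres × 16 headings = 320 poses. Raycast each; keep the one whose scan matches to 4 dp.
  (3.5, 2.5, 105°): beam 1 = 1.5529 ≠ 3.6235 ✗
  (4.5, 2.5, 60°): beam 1 = 0.5774 ≠ 3.6235 ✗
  (1.5, 4.5, 105°): beam 1 = 2.5882 ≠ 3.6235 ✗
  (2.5, 3.5, 345°): beam 1 = 2.5882 ≠ 3.6235 ✗
  (3.5, 4.5, 255°): beam 1 = 2.5882 ≠ 3.6235 ✗
  …
  (4.5, 6.5, 285°): r_1=3.6235, r_2=0.5774, r_3=0.5176, r_4=0.5774, r_5=0.5176 — all match ✓
Only this pose fits every beam.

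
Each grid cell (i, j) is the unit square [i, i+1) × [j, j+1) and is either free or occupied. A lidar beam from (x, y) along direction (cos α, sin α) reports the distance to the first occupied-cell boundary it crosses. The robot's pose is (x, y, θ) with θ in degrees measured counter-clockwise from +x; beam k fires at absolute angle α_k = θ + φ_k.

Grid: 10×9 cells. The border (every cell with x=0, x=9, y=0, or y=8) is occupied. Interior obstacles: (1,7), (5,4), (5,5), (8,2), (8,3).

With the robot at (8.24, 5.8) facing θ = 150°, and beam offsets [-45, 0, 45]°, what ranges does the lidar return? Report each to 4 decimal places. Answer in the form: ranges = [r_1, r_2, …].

ranges = [2.2776, 4.4000, 2.3190]

beam 1: φ=-45°, α=105°
  direction (-0.2588, 0.9659); cell (8,5); t to first gridline: x 0.9273, y 0.2071 (then +3.8637 / +1.0353)
    (8,6) via y @ 0.2071
    (7,6) via x @ 0.9273
    (7,7) via y @ 1.2423
    (7,8) via y @ 2.2776  # hit
  → r_1 = 2.2776
beam 2: φ=0°, α=150°
  direction (-0.8660, 0.5000); cell (8,5); t to first gridline: x 0.2771, y 0.4000 (then +1.1547 / +2.0000)
    (7,5) via x @ 0.2771
    (7,6) via y @ 0.4000
    (6,6) via x @ 1.4318
    (6,7) via y @ 2.4000
    (5,7) via x @ 2.5865
    (4,7) via x @ 3.7412
    (4,8) via y @ 4.4000  # hit
  → r_2 = 4.4000
beam 3: φ=45°, α=195°
  direction (-0.9659, -0.2588); cell (8,5); t to first gridline: x 0.2485, y 3.0910 (then +1.0353 / +3.8637)
    (7,5) via x @ 0.2485
    (6,5) via x @ 1.2837
    (5,5) via x @ 2.3190  # hit
  → r_3 = 2.3190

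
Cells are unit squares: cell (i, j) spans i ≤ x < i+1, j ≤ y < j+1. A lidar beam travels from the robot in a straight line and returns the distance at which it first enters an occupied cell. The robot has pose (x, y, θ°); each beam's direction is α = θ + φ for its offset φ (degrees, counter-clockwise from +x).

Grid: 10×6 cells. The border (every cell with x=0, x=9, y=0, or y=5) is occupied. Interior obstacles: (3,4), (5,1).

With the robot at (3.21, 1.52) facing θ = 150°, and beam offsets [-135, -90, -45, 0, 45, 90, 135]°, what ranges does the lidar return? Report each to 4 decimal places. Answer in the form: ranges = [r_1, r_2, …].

beam 1: φ=-135°, α=15°
  d=(0.9659,0.2588)  start (3,1)  tX=0.8179 tY=1.8546  stride 1/|dx|=1.0353 1/|dy|=3.8637
    cross x-line → (4,1), t=0.8179
    cross x-line → (5,1), t=1.8531 (wall)
  → r_1 = 1.8531
beam 2: φ=-90°, α=60°
  d=(0.5000,0.8660)  start (3,1)  tX=1.5800 tY=0.5543  stride 1/|dx|=2.0000 1/|dy|=1.1547
    cross y-line → (3,2), t=0.5543
    cross x-line → (4,2), t=1.5800
    cross y-line → (4,3), t=1.7090
    cross y-line → (4,4), t=2.8637
    cross x-line → (5,4), t=3.5800
    cross y-line → (5,5), t=4.0184 (wall)
  → r_2 = 4.0184
beam 3: φ=-45°, α=105°
  d=(-0.2588,0.9659)  start (3,1)  tX=0.8114 tY=0.4969  stride 1/|dx|=3.8637 1/|dy|=1.0353
    cross y-line → (3,2), t=0.4969
    cross x-line → (2,2), t=0.8114
    cross y-line → (2,3), t=1.5322
    cross y-line → (2,4), t=2.5675
    cross y-line → (2,5), t=3.6028 (wall)
  → r_3 = 3.6028
beam 4: φ=0°, α=150°
  d=(-0.8660,0.5000)  start (3,1)  tX=0.2425 tY=0.9600  stride 1/|dx|=1.1547 1/|dy|=2.0000
    cross x-line → (2,1), t=0.2425
    cross y-line → (2,2), t=0.9600
    cross x-line → (1,2), t=1.3972
    cross x-line → (0,2), t=2.5519 (wall)
  → r_4 = 2.5519
beam 5: φ=45°, α=195°
  d=(-0.9659,-0.2588)  start (3,1)  tX=0.2174 tY=2.0091  stride 1/|dx|=1.0353 1/|dy|=3.8637
    cross x-line → (2,1), t=0.2174
    cross x-line → (1,1), t=1.2527
    cross y-line → (1,0), t=2.0091 (wall)
  → r_5 = 2.0091
beam 6: φ=90°, α=240°
  d=(-0.5000,-0.8660)  start (3,1)  tX=0.4200 tY=0.6004  stride 1/|dx|=2.0000 1/|dy|=1.1547
    cross x-line → (2,1), t=0.4200
    cross y-line → (2,0), t=0.6004 (wall)
  → r_6 = 0.6004
beam 7: φ=135°, α=285°
  d=(0.2588,-0.9659)  start (3,1)  tX=3.0523 tY=0.5383  stride 1/|dx|=3.8637 1/|dy|=1.0353
    cross y-line → (3,0), t=0.5383 (wall)
  → r_7 = 0.5383

ranges = [1.8531, 4.0184, 3.6028, 2.5519, 2.0091, 0.6004, 0.5383]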